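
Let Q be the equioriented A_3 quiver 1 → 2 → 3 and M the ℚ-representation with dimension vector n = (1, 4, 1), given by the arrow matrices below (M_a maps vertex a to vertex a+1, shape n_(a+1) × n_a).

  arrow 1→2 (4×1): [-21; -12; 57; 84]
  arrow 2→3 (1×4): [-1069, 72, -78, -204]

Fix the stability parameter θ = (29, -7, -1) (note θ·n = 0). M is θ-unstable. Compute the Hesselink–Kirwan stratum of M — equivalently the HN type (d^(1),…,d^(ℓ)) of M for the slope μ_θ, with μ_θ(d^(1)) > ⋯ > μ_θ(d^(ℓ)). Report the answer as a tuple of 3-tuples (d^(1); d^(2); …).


Interval decomposition of M: I[1,3], I[2,2]^3.
HN type (ℓ=2): μ^(1)=7; μ^(2)=-7

((1, 1, 1); (0, 3, 0))


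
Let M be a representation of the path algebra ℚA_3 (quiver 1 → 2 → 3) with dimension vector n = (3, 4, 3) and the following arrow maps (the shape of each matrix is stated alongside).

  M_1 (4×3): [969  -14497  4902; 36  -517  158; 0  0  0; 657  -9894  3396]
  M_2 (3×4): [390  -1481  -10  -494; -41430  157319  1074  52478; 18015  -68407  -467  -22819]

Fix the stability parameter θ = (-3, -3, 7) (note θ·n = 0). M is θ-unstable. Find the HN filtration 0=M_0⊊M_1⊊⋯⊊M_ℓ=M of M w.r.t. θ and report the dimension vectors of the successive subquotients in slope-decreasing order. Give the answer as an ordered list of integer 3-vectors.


Interval decomposition of M: I[1,1], I[1,2], I[1,3], I[2,2], I[2,3], I[3,3].
HN type (ℓ=2): μ^(1)=7; μ^(2)=-3

((0, 0, 3); (3, 4, 0))


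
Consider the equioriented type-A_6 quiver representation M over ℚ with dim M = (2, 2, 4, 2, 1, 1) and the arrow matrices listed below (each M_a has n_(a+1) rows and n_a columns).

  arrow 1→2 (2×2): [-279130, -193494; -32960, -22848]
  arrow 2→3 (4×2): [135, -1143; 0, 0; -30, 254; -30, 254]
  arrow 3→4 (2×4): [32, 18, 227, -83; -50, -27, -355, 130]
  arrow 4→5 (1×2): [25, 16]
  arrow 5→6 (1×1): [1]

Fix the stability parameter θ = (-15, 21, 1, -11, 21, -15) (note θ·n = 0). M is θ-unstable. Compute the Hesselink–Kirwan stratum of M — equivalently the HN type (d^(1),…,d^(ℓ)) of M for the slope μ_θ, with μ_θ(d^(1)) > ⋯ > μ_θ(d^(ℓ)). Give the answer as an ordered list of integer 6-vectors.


Barcode: M ≅ I[1,1], I[1,3], I[2,2], I[3,3], I[3,4], I[3,6]. HN layers by μ_θ (6 steps, strictly decreasing):
  μ^(1)=21; μ^(2)=11; μ^(3)=3; μ^(4)=1; μ^(5)=-5; μ^(6)=-15

((0, 1, 0, 0, 0, 0); (0, 1, 1, 0, 0, 0); (0, 0, 0, 0, 1, 1); (0, 0, 1, 0, 0, 0); (0, 0, 2, 2, 0, 0); (2, 0, 0, 0, 0, 0))


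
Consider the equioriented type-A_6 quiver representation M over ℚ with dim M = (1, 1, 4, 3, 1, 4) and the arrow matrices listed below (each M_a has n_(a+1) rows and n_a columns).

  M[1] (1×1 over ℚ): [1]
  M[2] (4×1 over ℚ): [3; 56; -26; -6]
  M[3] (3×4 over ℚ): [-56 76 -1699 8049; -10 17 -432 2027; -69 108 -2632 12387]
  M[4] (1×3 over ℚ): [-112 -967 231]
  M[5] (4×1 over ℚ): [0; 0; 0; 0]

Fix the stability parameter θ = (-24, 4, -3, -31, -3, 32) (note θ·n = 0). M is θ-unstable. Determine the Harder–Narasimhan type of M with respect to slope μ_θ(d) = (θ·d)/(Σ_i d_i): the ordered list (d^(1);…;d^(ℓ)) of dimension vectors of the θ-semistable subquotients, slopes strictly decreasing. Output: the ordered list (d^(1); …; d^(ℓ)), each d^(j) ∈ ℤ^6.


Barcode: M ≅ I[1,5], I[3,3], I[3,4]^2, I[6,6]^4. HN layers by μ_θ (5 steps, strictly decreasing):
  μ^(1)=32; μ^(2)=-3; μ^(3)=-10; μ^(4)=-17; μ^(5)=-24

((0, 0, 0, 0, 0, 4); (0, 0, 1, 0, 1, 0); (0, 1, 1, 1, 0, 0); (0, 0, 2, 2, 0, 0); (1, 0, 0, 0, 0, 0))


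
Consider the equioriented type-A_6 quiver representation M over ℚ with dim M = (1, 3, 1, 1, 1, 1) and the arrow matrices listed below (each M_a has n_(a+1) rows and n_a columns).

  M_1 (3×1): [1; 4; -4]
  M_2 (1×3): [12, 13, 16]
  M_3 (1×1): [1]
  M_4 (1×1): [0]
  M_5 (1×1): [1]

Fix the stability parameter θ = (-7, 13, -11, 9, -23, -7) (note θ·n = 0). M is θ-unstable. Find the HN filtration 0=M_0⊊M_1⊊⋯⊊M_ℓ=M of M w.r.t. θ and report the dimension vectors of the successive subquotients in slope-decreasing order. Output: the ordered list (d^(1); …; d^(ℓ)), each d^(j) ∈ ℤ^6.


Barcode: M ≅ I[1,2], I[2,2], I[2,4], I[5,6]. HN layers by μ_θ (5 steps, strictly decreasing):
  μ^(1)=13; μ^(2)=9; μ^(3)=1; μ^(4)=-7; μ^(5)=-23

((0, 2, 0, 0, 0, 0); (0, 0, 0, 1, 0, 0); (0, 1, 1, 0, 0, 0); (1, 0, 0, 0, 0, 1); (0, 0, 0, 0, 1, 0))


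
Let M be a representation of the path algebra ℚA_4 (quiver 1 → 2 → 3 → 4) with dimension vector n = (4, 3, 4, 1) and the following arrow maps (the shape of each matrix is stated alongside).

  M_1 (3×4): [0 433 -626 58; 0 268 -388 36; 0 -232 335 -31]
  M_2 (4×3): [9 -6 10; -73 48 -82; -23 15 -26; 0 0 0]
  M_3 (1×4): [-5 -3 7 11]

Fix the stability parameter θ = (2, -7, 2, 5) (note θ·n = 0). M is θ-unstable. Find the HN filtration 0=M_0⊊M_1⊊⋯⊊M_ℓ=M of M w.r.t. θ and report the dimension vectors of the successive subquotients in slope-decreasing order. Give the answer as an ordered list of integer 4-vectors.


Barcode: M ≅ I[1,1]^2, I[1,2], I[1,4], I[2,3], I[3,3]^2. HN layers by μ_θ (4 steps, strictly decreasing):
  μ^(1)=5; μ^(2)=2; μ^(3)=-5/2; μ^(4)=-7

((0, 0, 0, 1); (2, 0, 4, 0); (2, 2, 0, 0); (0, 1, 0, 0))


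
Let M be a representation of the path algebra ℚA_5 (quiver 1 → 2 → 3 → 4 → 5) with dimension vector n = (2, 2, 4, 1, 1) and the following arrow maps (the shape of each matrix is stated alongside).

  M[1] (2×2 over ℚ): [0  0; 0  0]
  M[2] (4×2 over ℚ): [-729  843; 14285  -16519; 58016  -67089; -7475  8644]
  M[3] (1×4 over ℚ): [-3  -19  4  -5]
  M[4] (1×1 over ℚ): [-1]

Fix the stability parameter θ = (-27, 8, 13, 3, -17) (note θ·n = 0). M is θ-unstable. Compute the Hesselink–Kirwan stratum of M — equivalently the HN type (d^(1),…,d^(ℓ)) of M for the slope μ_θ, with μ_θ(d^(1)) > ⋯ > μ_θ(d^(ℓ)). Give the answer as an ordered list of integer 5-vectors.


Via rank(M_{q-1}∘⋯∘M_p): M ≅ I[1,1]^2, I[2,3], I[2,5], I[3,3]^2.
μ_θ-semistable layers: μ^(1)=13; μ^(2)=8; μ^(3)=7/4; μ^(4)=-27

((0, 0, 3, 0, 0); (0, 1, 0, 0, 0); (0, 1, 1, 1, 1); (2, 0, 0, 0, 0))


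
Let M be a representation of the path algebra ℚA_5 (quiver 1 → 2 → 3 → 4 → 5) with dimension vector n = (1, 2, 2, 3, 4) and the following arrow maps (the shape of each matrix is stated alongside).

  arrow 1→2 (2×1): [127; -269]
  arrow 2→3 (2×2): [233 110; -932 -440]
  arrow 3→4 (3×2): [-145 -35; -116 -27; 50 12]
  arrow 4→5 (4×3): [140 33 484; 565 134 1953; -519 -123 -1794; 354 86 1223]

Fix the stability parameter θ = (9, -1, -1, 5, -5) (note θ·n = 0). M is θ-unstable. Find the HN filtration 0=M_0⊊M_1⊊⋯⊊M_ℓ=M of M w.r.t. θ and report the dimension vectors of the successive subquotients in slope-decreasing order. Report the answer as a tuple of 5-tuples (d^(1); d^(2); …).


Barcode: M ≅ I[1,5], I[2,2], I[3,5], I[4,5], I[5,5]. HN layers by μ_θ (4 steps, strictly decreasing):
  μ^(1)=7/5; μ^(2)=0; μ^(3)=-1; μ^(4)=-5

((1, 1, 1, 1, 1); (0, 0, 0, 2, 2); (0, 1, 1, 0, 0); (0, 0, 0, 0, 1))


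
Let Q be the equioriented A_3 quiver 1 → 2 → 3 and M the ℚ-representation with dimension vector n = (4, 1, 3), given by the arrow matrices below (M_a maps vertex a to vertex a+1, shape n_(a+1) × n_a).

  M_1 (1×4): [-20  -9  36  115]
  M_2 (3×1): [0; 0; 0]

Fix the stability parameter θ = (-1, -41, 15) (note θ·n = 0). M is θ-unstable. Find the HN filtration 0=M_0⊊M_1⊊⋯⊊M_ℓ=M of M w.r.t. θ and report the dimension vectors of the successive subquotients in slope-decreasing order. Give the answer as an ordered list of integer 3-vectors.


Barcode: M ≅ I[1,1]^3, I[1,2], I[3,3]^3. HN layers by μ_θ (3 steps, strictly decreasing):
  μ^(1)=15; μ^(2)=-1; μ^(3)=-21

((0, 0, 3); (3, 0, 0); (1, 1, 0))


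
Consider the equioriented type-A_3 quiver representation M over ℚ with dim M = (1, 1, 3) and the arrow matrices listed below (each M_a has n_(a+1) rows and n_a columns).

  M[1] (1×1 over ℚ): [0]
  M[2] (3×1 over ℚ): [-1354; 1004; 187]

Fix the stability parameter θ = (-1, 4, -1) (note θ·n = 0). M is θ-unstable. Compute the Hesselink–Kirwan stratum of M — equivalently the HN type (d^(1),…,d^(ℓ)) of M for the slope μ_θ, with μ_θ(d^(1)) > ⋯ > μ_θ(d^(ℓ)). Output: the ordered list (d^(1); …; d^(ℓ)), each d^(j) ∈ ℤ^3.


Barcode: M ≅ I[1,1], I[2,3], I[3,3]^2. HN layers by μ_θ (2 steps, strictly decreasing):
  μ^(1)=3/2; μ^(2)=-1

((0, 1, 1); (1, 0, 2))


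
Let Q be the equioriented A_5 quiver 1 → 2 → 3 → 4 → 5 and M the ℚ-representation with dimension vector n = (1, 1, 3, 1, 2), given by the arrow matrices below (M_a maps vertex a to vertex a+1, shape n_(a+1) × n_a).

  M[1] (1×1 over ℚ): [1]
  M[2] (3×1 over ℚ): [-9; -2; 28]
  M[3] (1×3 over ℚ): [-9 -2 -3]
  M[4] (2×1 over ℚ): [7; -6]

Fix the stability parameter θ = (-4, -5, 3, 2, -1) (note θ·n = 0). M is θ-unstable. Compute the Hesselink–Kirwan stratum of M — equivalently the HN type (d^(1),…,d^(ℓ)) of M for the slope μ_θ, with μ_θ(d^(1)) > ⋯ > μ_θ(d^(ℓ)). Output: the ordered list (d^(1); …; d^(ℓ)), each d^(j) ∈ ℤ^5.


Barcode: M ≅ I[1,5], I[3,3]^2, I[5,5]. HN layers by μ_θ (4 steps, strictly decreasing):
  μ^(1)=3; μ^(2)=4/3; μ^(3)=-1; μ^(4)=-9/2

((0, 0, 2, 0, 0); (0, 0, 1, 1, 1); (0, 0, 0, 0, 1); (1, 1, 0, 0, 0))


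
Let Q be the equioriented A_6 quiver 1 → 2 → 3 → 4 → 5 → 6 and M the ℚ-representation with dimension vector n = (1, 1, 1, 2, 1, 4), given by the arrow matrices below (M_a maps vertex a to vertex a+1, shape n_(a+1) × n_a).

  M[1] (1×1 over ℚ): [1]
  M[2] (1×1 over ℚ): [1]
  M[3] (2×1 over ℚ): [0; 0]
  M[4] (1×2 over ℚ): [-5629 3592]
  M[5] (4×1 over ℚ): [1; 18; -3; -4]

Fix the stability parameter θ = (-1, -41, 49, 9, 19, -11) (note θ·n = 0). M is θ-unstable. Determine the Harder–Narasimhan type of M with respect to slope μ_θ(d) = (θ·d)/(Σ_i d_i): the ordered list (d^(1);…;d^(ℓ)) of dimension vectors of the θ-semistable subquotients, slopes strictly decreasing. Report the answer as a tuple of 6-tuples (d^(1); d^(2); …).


Interval decomposition of M: I[1,3], I[4,4], I[4,6], I[6,6]^3.
HN type (ℓ=5): μ^(1)=49; μ^(2)=9; μ^(3)=17/3; μ^(4)=-11; μ^(5)=-21

((0, 0, 1, 0, 0, 0); (0, 0, 0, 1, 0, 0); (0, 0, 0, 1, 1, 1); (0, 0, 0, 0, 0, 3); (1, 1, 0, 0, 0, 0))


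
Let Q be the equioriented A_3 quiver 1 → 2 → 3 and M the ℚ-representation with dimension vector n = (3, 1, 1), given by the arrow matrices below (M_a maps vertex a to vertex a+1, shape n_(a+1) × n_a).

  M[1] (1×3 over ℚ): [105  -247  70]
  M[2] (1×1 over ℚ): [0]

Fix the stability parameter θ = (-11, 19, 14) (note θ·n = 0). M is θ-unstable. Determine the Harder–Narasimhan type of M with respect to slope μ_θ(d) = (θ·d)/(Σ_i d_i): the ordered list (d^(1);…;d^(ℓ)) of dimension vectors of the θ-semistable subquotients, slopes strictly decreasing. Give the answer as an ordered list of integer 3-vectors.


Barcode: M ≅ I[1,1]^2, I[1,2], I[3,3]. HN layers by μ_θ (3 steps, strictly decreasing):
  μ^(1)=19; μ^(2)=14; μ^(3)=-11

((0, 1, 0); (0, 0, 1); (3, 0, 0))


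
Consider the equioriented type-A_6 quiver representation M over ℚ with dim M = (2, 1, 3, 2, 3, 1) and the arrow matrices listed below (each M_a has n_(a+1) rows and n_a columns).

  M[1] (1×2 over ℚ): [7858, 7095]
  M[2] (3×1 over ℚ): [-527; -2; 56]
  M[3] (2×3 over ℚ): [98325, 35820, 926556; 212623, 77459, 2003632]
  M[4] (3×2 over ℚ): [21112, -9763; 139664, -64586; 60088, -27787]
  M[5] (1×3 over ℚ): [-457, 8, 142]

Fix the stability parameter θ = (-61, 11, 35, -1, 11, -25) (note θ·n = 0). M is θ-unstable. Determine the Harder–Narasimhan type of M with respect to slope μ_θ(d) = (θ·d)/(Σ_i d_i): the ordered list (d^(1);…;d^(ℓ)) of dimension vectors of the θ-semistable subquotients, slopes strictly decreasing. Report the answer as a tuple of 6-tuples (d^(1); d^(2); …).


Via rank(M_{q-1}∘⋯∘M_p): M ≅ I[1,1], I[1,6], I[3,3], I[3,4], I[5,5]^2.
μ_θ-semistable layers: μ^(1)=35; μ^(2)=17; μ^(3)=11; μ^(4)=31/5; μ^(5)=-61

((0, 0, 1, 0, 0, 0); (0, 0, 1, 1, 0, 0); (0, 0, 0, 0, 2, 0); (0, 1, 1, 1, 1, 1); (2, 0, 0, 0, 0, 0))


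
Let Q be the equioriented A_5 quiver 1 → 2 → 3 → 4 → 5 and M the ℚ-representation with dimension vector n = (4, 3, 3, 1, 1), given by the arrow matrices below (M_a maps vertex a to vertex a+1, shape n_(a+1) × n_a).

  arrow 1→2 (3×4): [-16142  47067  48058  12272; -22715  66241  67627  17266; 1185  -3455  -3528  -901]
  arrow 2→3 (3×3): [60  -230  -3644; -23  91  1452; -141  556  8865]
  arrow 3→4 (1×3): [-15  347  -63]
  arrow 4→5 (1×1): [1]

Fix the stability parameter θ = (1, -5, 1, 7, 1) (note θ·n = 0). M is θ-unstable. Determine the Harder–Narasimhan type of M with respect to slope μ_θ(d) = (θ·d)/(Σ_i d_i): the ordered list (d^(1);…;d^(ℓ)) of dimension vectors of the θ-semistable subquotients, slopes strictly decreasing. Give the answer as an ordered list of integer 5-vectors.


Interval decomposition of M: I[1,1], I[1,3]^2, I[1,5].
HN type (ℓ=3): μ^(1)=4; μ^(2)=1; μ^(3)=-2

((0, 0, 0, 1, 1); (1, 0, 3, 0, 0); (3, 3, 0, 0, 0))


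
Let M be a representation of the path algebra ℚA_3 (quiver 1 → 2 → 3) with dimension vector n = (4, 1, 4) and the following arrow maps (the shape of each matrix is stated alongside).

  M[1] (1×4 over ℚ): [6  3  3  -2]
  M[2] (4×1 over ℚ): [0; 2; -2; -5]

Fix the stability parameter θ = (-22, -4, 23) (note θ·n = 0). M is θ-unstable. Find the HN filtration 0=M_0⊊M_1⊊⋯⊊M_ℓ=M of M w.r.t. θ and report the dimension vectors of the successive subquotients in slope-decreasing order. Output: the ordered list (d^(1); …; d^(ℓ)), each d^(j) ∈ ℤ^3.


Barcode: M ≅ I[1,1]^3, I[1,3], I[3,3]^3. HN layers by μ_θ (3 steps, strictly decreasing):
  μ^(1)=23; μ^(2)=-4; μ^(3)=-22

((0, 0, 4); (0, 1, 0); (4, 0, 0))


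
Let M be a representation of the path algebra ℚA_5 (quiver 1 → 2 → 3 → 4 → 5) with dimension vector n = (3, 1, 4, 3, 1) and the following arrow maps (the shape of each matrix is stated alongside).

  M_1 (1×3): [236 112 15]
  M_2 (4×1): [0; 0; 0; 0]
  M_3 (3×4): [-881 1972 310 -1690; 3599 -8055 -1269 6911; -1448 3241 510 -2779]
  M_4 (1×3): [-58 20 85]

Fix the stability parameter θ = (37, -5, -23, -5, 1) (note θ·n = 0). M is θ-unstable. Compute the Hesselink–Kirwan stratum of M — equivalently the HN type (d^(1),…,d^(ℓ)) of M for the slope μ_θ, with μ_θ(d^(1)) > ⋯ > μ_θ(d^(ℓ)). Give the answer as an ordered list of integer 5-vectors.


Interval decomposition of M: I[1,1]^2, I[1,2], I[3,3], I[3,4]^2, I[3,5].
HN type (ℓ=5): μ^(1)=37; μ^(2)=16; μ^(3)=1; μ^(4)=-5; μ^(5)=-23

((2, 0, 0, 0, 0); (1, 1, 0, 0, 0); (0, 0, 0, 0, 1); (0, 0, 0, 3, 0); (0, 0, 4, 0, 0))


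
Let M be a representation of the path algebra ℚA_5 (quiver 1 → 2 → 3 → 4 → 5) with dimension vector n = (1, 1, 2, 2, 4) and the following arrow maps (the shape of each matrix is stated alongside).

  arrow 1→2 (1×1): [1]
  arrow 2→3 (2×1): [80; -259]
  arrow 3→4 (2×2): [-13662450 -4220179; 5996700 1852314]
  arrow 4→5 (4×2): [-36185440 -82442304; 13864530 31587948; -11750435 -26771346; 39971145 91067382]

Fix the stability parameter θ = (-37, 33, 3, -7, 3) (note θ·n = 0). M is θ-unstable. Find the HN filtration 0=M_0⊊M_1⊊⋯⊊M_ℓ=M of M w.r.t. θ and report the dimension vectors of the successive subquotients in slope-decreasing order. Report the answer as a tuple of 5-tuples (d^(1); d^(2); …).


Barcode: M ≅ I[1,5], I[3,3], I[4,4], I[5,5]^3. HN layers by μ_θ (4 steps, strictly decreasing):
  μ^(1)=8; μ^(2)=3; μ^(3)=-7; μ^(4)=-37

((0, 1, 1, 1, 1); (0, 0, 1, 0, 3); (0, 0, 0, 1, 0); (1, 0, 0, 0, 0))


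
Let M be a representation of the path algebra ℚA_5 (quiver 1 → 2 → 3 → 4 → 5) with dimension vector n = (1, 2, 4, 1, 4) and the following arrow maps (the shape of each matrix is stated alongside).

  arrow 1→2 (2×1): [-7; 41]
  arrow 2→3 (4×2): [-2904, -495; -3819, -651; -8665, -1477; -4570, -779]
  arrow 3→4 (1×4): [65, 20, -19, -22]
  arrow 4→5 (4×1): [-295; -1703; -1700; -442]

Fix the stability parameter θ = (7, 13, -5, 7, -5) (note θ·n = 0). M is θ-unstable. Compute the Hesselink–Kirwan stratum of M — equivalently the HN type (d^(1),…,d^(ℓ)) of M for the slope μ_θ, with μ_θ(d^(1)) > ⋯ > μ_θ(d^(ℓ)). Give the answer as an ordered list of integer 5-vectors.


Interval decomposition of M: I[1,5], I[2,3], I[3,3]^2, I[5,5]^3.
HN type (ℓ=3): μ^(1)=4; μ^(2)=17/5; μ^(3)=-5

((0, 1, 1, 0, 0); (1, 1, 1, 1, 1); (0, 0, 2, 0, 3))


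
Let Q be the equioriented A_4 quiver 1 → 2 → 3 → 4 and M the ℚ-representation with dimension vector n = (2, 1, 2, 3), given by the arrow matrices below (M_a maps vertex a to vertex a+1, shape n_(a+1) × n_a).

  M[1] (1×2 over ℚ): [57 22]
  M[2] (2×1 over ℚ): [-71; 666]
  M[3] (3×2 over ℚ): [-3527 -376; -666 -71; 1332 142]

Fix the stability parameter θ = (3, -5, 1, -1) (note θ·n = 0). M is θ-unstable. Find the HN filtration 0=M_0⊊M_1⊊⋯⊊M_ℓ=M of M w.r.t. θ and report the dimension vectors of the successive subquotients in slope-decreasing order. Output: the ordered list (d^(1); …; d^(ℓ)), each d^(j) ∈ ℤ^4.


Barcode: M ≅ I[1,1], I[1,4], I[3,4], I[4,4]. HN layers by μ_θ (3 steps, strictly decreasing):
  μ^(1)=3; μ^(2)=0; μ^(3)=-1

((1, 0, 0, 0); (0, 0, 2, 2); (1, 1, 0, 1))


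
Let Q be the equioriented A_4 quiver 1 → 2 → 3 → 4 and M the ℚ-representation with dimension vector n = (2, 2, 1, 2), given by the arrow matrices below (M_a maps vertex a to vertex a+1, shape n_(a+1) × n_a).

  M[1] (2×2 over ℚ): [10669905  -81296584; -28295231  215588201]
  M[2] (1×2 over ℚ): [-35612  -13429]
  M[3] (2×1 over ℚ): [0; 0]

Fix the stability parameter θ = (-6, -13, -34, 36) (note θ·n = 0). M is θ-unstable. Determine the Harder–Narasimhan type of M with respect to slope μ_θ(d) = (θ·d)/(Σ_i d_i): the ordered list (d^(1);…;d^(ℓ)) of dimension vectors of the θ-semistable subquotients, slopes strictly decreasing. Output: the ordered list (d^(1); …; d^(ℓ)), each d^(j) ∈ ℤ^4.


Barcode: M ≅ I[1,2], I[1,3], I[4,4]^2. HN layers by μ_θ (3 steps, strictly decreasing):
  μ^(1)=36; μ^(2)=-19/2; μ^(3)=-53/3

((0, 0, 0, 2); (1, 1, 0, 0); (1, 1, 1, 0))


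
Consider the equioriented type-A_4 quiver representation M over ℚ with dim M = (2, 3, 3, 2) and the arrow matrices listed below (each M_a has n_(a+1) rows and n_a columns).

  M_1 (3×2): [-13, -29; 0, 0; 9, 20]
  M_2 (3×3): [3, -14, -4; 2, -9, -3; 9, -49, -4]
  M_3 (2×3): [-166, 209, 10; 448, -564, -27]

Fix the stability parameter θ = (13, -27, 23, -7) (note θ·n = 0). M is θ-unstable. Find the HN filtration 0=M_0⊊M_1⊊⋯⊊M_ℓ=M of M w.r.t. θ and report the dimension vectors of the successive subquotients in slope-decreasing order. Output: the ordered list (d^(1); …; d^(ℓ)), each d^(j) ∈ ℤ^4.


Barcode: M ≅ I[1,4]^2, I[2,3]. HN layers by μ_θ (4 steps, strictly decreasing):
  μ^(1)=23; μ^(2)=8; μ^(3)=-7; μ^(4)=-27

((0, 0, 1, 0); (0, 0, 2, 2); (2, 2, 0, 0); (0, 1, 0, 0))


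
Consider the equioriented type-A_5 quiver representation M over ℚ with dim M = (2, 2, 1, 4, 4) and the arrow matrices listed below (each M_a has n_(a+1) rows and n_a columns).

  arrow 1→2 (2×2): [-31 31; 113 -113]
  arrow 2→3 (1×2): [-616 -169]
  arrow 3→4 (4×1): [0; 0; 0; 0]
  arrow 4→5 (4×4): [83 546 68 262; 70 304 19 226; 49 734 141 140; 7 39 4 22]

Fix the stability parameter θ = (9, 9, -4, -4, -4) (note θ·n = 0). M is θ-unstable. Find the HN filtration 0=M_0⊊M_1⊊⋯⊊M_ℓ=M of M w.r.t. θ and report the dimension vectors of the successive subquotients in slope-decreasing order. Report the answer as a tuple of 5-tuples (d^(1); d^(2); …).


Interval decomposition of M: I[1,1], I[1,3], I[2,2], I[4,5]^4.
HN type (ℓ=3): μ^(1)=9; μ^(2)=14/3; μ^(3)=-4

((1, 1, 0, 0, 0); (1, 1, 1, 0, 0); (0, 0, 0, 4, 4))


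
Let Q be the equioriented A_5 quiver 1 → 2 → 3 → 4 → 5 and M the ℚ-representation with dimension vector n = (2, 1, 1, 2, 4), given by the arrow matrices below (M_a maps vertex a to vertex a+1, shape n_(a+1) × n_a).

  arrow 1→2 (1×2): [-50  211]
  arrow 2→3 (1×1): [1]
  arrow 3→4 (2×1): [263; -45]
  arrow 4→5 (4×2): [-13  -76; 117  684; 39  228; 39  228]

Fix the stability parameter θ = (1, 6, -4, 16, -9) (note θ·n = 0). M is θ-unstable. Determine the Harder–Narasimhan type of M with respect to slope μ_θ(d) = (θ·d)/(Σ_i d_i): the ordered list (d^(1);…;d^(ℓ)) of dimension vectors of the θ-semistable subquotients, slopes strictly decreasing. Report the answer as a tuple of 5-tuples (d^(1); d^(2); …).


Via rank(M_{q-1}∘⋯∘M_p): M ≅ I[1,1], I[1,5], I[4,4], I[5,5]^3.
μ_θ-semistable layers: μ^(1)=16; μ^(2)=7/2; μ^(3)=1; μ^(4)=-9

((0, 0, 0, 1, 0); (0, 0, 0, 1, 1); (2, 1, 1, 0, 0); (0, 0, 0, 0, 3))


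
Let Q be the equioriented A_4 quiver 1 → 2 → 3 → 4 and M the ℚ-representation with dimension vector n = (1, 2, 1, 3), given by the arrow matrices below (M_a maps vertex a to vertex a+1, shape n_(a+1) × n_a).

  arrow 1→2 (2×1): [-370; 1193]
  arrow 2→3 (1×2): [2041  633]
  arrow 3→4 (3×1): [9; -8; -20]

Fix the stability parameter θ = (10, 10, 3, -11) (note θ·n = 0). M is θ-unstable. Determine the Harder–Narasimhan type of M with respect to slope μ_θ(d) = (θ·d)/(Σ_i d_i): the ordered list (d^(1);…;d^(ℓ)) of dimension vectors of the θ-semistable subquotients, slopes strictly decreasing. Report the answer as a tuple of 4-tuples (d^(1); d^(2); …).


Via rank(M_{q-1}∘⋯∘M_p): M ≅ I[1,4], I[2,2], I[4,4]^2.
μ_θ-semistable layers: μ^(1)=10; μ^(2)=3; μ^(3)=-11

((0, 1, 0, 0); (1, 1, 1, 1); (0, 0, 0, 2))


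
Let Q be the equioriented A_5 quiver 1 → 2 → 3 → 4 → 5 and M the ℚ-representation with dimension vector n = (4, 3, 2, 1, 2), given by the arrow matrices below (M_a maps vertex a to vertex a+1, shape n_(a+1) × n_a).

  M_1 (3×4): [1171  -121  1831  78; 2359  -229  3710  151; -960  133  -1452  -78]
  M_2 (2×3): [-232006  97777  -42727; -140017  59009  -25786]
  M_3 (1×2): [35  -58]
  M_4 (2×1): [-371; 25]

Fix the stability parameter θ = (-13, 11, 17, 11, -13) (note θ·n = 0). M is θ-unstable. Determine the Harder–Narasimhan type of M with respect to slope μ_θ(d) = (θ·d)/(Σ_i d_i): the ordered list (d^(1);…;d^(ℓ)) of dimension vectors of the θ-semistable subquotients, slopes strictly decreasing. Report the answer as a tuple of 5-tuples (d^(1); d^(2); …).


Barcode: M ≅ I[1,1], I[1,2], I[1,3], I[1,5], I[5,5]. HN layers by μ_θ (4 steps, strictly decreasing):
  μ^(1)=17; μ^(2)=11; μ^(3)=13/2; μ^(4)=-13

((0, 0, 1, 0, 0); (0, 2, 0, 0, 0); (0, 1, 1, 1, 1); (4, 0, 0, 0, 1))


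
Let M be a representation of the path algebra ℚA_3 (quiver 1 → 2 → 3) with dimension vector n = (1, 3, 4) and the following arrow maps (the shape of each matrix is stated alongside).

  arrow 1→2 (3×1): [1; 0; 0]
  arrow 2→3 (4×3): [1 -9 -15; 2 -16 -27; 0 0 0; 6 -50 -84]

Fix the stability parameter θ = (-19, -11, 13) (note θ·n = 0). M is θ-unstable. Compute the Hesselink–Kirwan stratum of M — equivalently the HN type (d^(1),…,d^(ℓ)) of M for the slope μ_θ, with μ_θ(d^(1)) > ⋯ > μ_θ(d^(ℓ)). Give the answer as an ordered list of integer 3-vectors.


Barcode: M ≅ I[1,3], I[2,2], I[2,3], I[3,3]^2. HN layers by μ_θ (3 steps, strictly decreasing):
  μ^(1)=13; μ^(2)=-11; μ^(3)=-19

((0, 0, 4); (0, 3, 0); (1, 0, 0))


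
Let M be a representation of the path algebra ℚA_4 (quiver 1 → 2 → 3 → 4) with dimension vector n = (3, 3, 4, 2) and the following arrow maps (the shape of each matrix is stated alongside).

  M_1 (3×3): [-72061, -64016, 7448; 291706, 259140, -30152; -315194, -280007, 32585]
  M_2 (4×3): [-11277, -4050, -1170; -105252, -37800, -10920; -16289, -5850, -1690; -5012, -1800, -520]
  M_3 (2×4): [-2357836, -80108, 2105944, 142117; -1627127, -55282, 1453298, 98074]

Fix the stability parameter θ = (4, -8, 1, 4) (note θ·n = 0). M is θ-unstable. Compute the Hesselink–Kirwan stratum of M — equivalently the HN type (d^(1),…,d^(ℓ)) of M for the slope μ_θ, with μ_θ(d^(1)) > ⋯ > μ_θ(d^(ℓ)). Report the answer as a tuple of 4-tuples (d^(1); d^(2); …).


Barcode: M ≅ I[1,2]^2, I[1,4], I[3,3]^2, I[3,4]. HN layers by μ_θ (3 steps, strictly decreasing):
  μ^(1)=4; μ^(2)=1; μ^(3)=-2

((0, 0, 0, 2); (0, 0, 4, 0); (3, 3, 0, 0))


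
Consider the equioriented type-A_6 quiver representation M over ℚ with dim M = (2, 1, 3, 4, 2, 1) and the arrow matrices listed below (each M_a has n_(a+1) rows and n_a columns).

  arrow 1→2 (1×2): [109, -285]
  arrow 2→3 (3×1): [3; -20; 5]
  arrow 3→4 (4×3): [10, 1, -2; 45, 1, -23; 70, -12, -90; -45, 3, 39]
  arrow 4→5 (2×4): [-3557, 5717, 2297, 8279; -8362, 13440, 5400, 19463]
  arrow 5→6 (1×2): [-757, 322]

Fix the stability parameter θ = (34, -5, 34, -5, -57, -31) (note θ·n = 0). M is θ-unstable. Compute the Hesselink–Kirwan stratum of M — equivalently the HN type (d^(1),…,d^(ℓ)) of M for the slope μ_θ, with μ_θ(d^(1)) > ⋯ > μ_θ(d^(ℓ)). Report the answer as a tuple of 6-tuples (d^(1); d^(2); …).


Interval decomposition of M: I[1,1], I[1,3], I[3,5], I[3,6], I[4,4]^2.
HN type (ℓ=5): μ^(1)=34; μ^(2)=29/2; μ^(3)=-5; μ^(4)=-28/3; μ^(5)=-59/4

((1, 0, 1, 0, 0, 0); (1, 1, 0, 0, 0, 0); (0, 0, 0, 2, 0, 0); (0, 0, 1, 1, 1, 0); (0, 0, 1, 1, 1, 1))


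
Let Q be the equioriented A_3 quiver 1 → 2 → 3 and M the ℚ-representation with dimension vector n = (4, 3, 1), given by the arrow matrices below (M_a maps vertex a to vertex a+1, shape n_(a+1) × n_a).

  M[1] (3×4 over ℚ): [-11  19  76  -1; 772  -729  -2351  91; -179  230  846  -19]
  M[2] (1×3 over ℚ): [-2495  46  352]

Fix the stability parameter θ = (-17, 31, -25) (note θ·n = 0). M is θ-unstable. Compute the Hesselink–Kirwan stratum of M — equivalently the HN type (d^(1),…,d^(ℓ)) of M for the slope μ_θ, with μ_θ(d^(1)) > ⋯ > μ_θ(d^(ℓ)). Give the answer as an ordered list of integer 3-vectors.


Interval decomposition of M: I[1,1], I[1,2]^2, I[1,3].
HN type (ℓ=3): μ^(1)=31; μ^(2)=3; μ^(3)=-17

((0, 2, 0); (0, 1, 1); (4, 0, 0))


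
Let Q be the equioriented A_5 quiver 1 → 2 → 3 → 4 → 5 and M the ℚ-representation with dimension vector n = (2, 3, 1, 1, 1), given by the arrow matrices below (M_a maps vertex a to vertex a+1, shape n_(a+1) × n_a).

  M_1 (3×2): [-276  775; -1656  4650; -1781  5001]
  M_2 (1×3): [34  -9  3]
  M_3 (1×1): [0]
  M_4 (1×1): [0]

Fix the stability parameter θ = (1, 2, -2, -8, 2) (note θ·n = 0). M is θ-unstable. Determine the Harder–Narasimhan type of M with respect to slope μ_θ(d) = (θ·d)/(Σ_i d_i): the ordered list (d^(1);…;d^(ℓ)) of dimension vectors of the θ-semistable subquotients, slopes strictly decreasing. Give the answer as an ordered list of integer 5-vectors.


Interval decomposition of M: I[1,2], I[1,3], I[2,2], I[4,4], I[5,5].
HN type (ℓ=4): μ^(1)=2; μ^(2)=1; μ^(3)=1/3; μ^(4)=-8

((0, 2, 0, 0, 1); (1, 0, 0, 0, 0); (1, 1, 1, 0, 0); (0, 0, 0, 1, 0))


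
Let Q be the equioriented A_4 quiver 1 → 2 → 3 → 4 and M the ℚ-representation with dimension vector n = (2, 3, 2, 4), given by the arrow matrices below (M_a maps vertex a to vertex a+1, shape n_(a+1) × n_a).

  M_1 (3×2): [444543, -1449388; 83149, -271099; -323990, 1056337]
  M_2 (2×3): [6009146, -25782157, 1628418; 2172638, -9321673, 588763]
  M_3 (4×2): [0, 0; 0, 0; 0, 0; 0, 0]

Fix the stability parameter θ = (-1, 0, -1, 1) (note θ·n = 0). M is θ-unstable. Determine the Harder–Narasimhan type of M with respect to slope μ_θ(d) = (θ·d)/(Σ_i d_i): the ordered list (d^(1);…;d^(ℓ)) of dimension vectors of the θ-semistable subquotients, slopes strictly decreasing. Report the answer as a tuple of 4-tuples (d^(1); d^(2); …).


Via rank(M_{q-1}∘⋯∘M_p): M ≅ I[1,3]^2, I[2,2], I[4,4]^4.
μ_θ-semistable layers: μ^(1)=1; μ^(2)=0; μ^(3)=-1/2; μ^(4)=-1

((0, 0, 0, 4); (0, 1, 0, 0); (0, 2, 2, 0); (2, 0, 0, 0))


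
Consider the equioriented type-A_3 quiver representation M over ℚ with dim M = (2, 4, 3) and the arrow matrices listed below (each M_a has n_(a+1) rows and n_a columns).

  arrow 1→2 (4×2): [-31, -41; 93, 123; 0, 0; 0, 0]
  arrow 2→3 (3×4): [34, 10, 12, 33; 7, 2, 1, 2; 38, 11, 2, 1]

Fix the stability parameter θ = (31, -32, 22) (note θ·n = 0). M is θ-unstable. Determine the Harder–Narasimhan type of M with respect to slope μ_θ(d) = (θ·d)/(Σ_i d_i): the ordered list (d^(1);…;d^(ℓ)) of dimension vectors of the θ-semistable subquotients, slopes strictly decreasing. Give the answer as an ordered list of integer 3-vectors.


Via rank(M_{q-1}∘⋯∘M_p): M ≅ I[1,1], I[1,3], I[2,2], I[2,3]^2.
μ_θ-semistable layers: μ^(1)=31; μ^(2)=22; μ^(3)=-1/2; μ^(4)=-32

((1, 0, 0); (0, 0, 3); (1, 1, 0); (0, 3, 0))


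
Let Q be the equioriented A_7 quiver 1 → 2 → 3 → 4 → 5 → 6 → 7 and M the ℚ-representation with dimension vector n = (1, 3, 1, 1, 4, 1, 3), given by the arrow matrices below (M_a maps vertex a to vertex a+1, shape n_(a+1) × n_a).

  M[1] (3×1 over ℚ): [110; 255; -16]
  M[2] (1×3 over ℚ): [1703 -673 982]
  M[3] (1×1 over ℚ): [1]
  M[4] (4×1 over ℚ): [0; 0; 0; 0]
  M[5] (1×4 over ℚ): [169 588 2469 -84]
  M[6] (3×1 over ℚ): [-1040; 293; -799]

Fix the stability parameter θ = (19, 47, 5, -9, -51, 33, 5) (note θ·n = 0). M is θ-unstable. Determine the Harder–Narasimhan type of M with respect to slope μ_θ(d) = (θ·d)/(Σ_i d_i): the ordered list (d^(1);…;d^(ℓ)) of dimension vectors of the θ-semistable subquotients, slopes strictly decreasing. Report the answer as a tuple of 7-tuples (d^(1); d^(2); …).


Interval decomposition of M: I[1,4], I[2,2]^2, I[5,5]^3, I[5,7], I[7,7]^2.
HN type (ℓ=5): μ^(1)=47; μ^(2)=19; μ^(3)=31/2; μ^(4)=5; μ^(5)=-51

((0, 2, 0, 0, 0, 0, 0); (0, 0, 0, 0, 0, 1, 1); (1, 1, 1, 1, 0, 0, 0); (0, 0, 0, 0, 0, 0, 2); (0, 0, 0, 0, 4, 0, 0))


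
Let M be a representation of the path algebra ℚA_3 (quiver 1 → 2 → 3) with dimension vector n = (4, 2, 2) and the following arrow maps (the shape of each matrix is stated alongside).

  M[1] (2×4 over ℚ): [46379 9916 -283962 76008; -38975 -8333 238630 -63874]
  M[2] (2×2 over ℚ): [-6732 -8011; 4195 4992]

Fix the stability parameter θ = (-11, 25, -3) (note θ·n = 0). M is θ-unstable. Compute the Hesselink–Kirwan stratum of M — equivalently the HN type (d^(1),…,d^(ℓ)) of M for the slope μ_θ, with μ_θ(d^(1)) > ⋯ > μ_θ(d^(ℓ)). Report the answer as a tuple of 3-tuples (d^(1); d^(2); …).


Via rank(M_{q-1}∘⋯∘M_p): M ≅ I[1,1]^2, I[1,3]^2.
μ_θ-semistable layers: μ^(1)=11; μ^(2)=-11

((0, 2, 2); (4, 0, 0))


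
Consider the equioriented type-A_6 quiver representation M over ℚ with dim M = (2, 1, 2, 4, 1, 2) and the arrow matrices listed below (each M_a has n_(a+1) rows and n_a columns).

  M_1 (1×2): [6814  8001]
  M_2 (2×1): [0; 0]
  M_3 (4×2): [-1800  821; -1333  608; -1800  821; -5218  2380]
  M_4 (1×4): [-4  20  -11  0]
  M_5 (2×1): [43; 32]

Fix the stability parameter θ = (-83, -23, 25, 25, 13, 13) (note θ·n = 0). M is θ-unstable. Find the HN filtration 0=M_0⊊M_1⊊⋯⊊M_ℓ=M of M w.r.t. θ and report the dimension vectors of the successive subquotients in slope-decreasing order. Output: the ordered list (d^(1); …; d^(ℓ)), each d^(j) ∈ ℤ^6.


Via rank(M_{q-1}∘⋯∘M_p): M ≅ I[1,1], I[1,2], I[3,4], I[3,6], I[4,4]^2, I[6,6].
μ_θ-semistable layers: μ^(1)=25; μ^(2)=19; μ^(3)=13; μ^(4)=-23; μ^(5)=-83

((0, 0, 1, 3, 0, 0); (0, 0, 1, 1, 1, 1); (0, 0, 0, 0, 0, 1); (0, 1, 0, 0, 0, 0); (2, 0, 0, 0, 0, 0))


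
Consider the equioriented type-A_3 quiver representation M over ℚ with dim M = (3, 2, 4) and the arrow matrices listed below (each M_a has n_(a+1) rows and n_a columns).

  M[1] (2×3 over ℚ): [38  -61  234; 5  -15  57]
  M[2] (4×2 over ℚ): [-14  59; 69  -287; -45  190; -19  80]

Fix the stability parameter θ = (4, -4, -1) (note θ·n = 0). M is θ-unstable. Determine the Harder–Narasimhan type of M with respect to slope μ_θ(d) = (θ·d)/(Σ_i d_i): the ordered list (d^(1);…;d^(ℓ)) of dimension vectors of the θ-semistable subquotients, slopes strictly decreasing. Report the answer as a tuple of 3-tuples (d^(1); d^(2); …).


Interval decomposition of M: I[1,1], I[1,3]^2, I[3,3]^2.
HN type (ℓ=3): μ^(1)=4; μ^(2)=-1/3; μ^(3)=-1

((1, 0, 0); (2, 2, 2); (0, 0, 2))


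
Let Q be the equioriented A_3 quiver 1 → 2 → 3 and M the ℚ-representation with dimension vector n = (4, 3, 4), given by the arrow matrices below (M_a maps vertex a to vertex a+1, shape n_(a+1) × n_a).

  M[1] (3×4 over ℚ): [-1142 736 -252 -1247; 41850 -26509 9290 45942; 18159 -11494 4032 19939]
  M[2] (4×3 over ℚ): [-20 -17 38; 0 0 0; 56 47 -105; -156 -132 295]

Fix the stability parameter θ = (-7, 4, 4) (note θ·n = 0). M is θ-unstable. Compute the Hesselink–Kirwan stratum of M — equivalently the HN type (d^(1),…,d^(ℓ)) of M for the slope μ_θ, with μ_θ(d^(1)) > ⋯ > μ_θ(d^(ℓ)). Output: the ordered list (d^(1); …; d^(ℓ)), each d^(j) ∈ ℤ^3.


Barcode: M ≅ I[1,1], I[1,2], I[1,3]^2, I[3,3]^2. HN layers by μ_θ (2 steps, strictly decreasing):
  μ^(1)=4; μ^(2)=-7

((0, 3, 4); (4, 0, 0))


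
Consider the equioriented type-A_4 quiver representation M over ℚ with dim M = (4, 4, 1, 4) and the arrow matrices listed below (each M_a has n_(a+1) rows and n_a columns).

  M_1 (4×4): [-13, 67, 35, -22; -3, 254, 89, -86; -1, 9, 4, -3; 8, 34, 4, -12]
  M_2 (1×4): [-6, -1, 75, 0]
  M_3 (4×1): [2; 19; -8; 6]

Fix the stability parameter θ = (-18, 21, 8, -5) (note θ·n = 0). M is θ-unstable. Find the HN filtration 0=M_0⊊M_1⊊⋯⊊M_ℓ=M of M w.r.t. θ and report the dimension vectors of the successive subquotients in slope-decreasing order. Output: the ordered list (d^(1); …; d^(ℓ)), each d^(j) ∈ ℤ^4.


Via rank(M_{q-1}∘⋯∘M_p): M ≅ I[1,1], I[1,2]^2, I[1,4], I[2,2], I[4,4]^3.
μ_θ-semistable layers: μ^(1)=21; μ^(2)=8; μ^(3)=-5; μ^(4)=-18

((0, 3, 0, 0); (0, 1, 1, 1); (0, 0, 0, 3); (4, 0, 0, 0))


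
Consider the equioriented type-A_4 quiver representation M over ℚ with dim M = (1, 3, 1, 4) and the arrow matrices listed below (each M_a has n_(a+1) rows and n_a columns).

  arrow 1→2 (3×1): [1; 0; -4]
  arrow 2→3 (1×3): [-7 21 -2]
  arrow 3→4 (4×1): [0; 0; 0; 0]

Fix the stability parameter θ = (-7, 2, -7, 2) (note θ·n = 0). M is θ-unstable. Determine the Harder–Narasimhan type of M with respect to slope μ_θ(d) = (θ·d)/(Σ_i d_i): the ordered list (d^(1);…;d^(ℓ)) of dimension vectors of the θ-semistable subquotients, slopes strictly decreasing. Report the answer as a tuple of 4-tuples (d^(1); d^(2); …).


Barcode: M ≅ I[1,3], I[2,2]^2, I[4,4]^4. HN layers by μ_θ (3 steps, strictly decreasing):
  μ^(1)=2; μ^(2)=-5/2; μ^(3)=-7

((0, 2, 0, 4); (0, 1, 1, 0); (1, 0, 0, 0))


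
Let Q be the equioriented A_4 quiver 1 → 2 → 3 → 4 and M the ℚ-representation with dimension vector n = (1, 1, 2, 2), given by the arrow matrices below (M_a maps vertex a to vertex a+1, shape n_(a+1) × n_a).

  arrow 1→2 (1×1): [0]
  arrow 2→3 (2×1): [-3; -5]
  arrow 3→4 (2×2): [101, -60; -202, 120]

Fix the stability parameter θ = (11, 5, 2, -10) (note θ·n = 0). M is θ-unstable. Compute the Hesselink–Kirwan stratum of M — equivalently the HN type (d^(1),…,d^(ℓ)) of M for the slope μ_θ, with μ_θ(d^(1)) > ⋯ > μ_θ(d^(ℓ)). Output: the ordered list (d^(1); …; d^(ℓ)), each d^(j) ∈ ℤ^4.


Interval decomposition of M: I[1,1], I[2,4], I[3,3], I[4,4].
HN type (ℓ=4): μ^(1)=11; μ^(2)=2; μ^(3)=-1; μ^(4)=-10

((1, 0, 0, 0); (0, 0, 1, 0); (0, 1, 1, 1); (0, 0, 0, 1))


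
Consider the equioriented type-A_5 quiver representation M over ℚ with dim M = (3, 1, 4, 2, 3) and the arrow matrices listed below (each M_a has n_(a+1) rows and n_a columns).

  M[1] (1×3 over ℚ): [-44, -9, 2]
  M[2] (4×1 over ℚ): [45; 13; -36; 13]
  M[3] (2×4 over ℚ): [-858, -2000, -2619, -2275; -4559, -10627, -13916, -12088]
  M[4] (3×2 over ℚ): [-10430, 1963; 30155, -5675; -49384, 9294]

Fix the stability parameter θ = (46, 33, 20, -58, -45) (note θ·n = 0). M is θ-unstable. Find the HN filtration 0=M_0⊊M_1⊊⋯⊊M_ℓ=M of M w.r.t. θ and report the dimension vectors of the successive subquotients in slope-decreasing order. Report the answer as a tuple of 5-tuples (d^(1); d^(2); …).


Via rank(M_{q-1}∘⋯∘M_p): M ≅ I[1,1]^2, I[1,5], I[3,3]^2, I[3,5], I[5,5].
μ_θ-semistable layers: μ^(1)=46; μ^(2)=20; μ^(3)=-4/5; μ^(4)=-83/3; μ^(5)=-45

((2, 0, 0, 0, 0); (0, 0, 2, 0, 0); (1, 1, 1, 1, 1); (0, 0, 1, 1, 1); (0, 0, 0, 0, 1))


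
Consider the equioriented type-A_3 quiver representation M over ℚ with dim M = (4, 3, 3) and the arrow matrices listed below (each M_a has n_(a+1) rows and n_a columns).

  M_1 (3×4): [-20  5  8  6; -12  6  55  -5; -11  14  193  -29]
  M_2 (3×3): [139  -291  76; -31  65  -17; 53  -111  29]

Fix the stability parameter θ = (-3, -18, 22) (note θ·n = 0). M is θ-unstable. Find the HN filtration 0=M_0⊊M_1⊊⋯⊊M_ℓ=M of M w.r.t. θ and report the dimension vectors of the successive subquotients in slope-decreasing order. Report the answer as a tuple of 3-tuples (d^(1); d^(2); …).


Via rank(M_{q-1}∘⋯∘M_p): M ≅ I[1,1], I[1,2], I[1,3]^2, I[3,3].
μ_θ-semistable layers: μ^(1)=22; μ^(2)=-3; μ^(3)=-21/2

((0, 0, 3); (1, 0, 0); (3, 3, 0))


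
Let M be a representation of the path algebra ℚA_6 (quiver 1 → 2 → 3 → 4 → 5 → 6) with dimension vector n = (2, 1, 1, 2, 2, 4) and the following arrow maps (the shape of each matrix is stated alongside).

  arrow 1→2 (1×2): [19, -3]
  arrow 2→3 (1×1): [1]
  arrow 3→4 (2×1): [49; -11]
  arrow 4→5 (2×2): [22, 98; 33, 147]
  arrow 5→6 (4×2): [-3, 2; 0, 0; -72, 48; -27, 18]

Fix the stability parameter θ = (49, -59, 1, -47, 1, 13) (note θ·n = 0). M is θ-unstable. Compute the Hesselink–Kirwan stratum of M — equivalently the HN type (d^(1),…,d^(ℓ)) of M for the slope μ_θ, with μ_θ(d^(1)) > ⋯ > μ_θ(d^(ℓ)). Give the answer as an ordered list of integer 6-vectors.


Via rank(M_{q-1}∘⋯∘M_p): M ≅ I[1,1], I[1,4], I[4,5], I[5,6], I[6,6]^3.
μ_θ-semistable layers: μ^(1)=49; μ^(2)=13; μ^(3)=1; μ^(4)=-14; μ^(5)=-47

((1, 0, 0, 0, 0, 0); (0, 0, 0, 0, 0, 4); (0, 0, 0, 0, 2, 0); (1, 1, 1, 1, 0, 0); (0, 0, 0, 1, 0, 0))


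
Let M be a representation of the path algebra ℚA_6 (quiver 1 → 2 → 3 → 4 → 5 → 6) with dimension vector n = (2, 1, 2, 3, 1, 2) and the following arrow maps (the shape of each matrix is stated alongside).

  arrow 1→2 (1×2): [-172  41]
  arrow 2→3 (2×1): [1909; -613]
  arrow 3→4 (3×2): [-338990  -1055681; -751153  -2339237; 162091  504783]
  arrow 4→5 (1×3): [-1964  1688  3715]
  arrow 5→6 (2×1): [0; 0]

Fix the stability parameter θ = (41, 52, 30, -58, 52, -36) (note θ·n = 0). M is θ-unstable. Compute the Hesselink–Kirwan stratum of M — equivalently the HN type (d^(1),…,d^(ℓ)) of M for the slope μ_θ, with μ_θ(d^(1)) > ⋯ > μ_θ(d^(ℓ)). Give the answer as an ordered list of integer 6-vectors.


Barcode: M ≅ I[1,1], I[1,4], I[3,5], I[4,4], I[6,6]^2. HN layers by μ_θ (6 steps, strictly decreasing):
  μ^(1)=52; μ^(2)=41; μ^(3)=65/4; μ^(4)=-14; μ^(5)=-36; μ^(6)=-58

((0, 0, 0, 0, 1, 0); (1, 0, 0, 0, 0, 0); (1, 1, 1, 1, 0, 0); (0, 0, 1, 1, 0, 0); (0, 0, 0, 0, 0, 2); (0, 0, 0, 1, 0, 0))


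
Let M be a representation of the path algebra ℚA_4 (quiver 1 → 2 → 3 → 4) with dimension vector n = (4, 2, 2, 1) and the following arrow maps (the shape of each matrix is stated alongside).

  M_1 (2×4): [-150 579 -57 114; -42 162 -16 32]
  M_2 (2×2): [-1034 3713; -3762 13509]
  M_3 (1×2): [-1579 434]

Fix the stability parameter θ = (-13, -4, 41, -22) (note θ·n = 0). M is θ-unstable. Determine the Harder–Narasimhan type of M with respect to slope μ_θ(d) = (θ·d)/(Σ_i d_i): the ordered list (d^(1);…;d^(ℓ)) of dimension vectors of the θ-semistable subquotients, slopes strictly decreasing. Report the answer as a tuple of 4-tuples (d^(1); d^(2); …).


Barcode: M ≅ I[1,1]^2, I[1,2], I[1,4], I[3,3]. HN layers by μ_θ (4 steps, strictly decreasing):
  μ^(1)=41; μ^(2)=19/2; μ^(3)=-4; μ^(4)=-13

((0, 0, 1, 0); (0, 0, 1, 1); (0, 2, 0, 0); (4, 0, 0, 0))
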